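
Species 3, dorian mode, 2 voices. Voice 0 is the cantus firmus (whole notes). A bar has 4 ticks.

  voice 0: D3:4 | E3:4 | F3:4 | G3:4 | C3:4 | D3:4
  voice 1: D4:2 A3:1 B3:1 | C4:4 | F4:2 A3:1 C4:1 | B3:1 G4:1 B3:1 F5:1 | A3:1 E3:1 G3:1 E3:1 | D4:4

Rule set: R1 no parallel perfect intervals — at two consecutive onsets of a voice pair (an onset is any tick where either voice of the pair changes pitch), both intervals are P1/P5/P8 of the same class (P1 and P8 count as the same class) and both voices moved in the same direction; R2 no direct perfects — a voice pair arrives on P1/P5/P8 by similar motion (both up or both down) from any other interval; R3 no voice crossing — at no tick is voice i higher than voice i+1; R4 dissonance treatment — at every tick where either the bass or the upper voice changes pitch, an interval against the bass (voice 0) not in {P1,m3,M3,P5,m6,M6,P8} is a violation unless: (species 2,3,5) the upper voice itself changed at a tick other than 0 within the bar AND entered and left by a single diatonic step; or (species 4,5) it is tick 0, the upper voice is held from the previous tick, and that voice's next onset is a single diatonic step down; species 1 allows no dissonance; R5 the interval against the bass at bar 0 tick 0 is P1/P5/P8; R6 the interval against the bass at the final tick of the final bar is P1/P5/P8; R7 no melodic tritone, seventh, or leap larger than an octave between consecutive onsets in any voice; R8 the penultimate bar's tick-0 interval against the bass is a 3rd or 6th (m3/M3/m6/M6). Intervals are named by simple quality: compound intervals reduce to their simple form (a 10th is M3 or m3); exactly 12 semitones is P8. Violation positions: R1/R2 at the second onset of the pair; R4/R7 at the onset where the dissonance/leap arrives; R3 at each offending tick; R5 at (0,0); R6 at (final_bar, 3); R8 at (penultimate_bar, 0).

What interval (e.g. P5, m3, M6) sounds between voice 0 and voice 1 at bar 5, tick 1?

P8

voice 0=D3 voice 1=D4 -> P8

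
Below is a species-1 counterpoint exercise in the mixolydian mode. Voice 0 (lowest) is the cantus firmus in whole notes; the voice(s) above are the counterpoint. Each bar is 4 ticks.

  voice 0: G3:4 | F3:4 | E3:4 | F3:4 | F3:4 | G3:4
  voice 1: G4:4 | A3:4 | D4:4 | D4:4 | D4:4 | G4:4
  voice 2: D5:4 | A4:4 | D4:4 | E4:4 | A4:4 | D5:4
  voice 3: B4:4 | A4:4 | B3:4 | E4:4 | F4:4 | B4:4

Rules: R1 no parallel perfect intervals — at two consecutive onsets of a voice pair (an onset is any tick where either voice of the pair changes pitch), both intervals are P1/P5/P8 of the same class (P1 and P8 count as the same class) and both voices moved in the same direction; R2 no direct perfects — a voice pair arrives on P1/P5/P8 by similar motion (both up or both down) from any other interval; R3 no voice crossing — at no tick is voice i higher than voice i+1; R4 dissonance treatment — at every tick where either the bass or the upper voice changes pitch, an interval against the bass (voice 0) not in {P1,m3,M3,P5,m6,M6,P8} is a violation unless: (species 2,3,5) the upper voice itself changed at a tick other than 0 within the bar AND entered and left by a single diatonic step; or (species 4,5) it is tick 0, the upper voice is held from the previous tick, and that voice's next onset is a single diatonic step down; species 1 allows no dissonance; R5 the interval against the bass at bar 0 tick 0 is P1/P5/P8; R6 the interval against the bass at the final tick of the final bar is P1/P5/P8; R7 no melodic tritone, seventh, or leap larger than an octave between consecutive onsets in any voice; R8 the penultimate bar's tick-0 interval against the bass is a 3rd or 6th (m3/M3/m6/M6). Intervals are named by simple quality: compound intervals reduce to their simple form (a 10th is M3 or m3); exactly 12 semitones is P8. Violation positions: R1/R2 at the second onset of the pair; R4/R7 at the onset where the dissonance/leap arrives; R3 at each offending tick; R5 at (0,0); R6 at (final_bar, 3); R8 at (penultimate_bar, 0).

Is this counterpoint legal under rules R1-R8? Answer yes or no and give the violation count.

bar 0: v0=G3 v1=G4 v2=D5 v3=B4 (M3)
bar 1: v0=F3 v1=A3 v2=A4 v3=A4 (M3)
bar 2: v0=E3 v1=D4 v2=D4 v3=B3 (P5)
bar 3: v0=F3 v1=D4 v2=E4 v3=E4 (M7)
bar 4: v0=F3 v1=D4 v2=A4 v3=F4 (P8)
bar 5: v0=G3 v1=G4 v2=D5 v3=B4 (M3)
  R3 @ bar0.0: D5 above B4
  R5 @ bar0.0: opens on M3
  R3 @ bar0.1: D5 above B4
  R3 @ bar0.2: D5 above B4
  R3 @ bar0.3: D5 above B4
  R2 @ bar1.0: G4/D5 P5 -> A3/A4 P8 similar
  R2 @ bar1.0: G4/B4 M3 -> A3/A4 P8 similar
  R2 @ bar1.0: D5/B4 m3 -> A4/A4 P1 similar
  R7 @ bar1.0: G4->A3 leap 10st
  R2 @ bar2.0: F3/A4 M3 -> E3/B3 P5 similar
  R3 @ bar2.0: D4 above B3
  R4 @ bar2.0: E3/D4 m7 untreated
  R4 @ bar2.0: E3/D4 m7 untreated
  R7 @ bar2.0: A4->B3 leap 10st
  R3 @ bar2.1: D4 above B3
  R3 @ bar2.2: D4 above B3
  R3 @ bar2.3: D4 above B3
  R2 @ bar3.0: D4/B3 m3 -> E4/E4 P1 similar
  R4 @ bar3.0: F3/E4 M7 untreated
  R4 @ bar3.0: F3/E4 M7 untreated
  R3 @ bar4.0: A4 above F4
  R8 @ bar4.0: penult P8 not 3rd/6th
  R3 @ bar4.1: A4 above F4
  R3 @ bar4.2: A4 above F4
  R3 @ bar4.3: A4 above F4
  R1 @ bar5.0: D4/A4 P5 -> G4/D5 P5 similar
  R2 @ bar5.0: F3/D4 M6 -> G3/G4 P8 similar
  R2 @ bar5.0: F3/A4 M3 -> G3/D5 P5 similar
  R3 @ bar5.0: D5 above B4
  R7 @ bar5.0: F4->B4 leap 6st
  R3 @ bar5.1: D5 above B4
  R3 @ bar5.2: D5 above B4
  R3 @ bar5.3: D5 above B4
  R6 @ bar5.3: closes on M3

No (34 violations)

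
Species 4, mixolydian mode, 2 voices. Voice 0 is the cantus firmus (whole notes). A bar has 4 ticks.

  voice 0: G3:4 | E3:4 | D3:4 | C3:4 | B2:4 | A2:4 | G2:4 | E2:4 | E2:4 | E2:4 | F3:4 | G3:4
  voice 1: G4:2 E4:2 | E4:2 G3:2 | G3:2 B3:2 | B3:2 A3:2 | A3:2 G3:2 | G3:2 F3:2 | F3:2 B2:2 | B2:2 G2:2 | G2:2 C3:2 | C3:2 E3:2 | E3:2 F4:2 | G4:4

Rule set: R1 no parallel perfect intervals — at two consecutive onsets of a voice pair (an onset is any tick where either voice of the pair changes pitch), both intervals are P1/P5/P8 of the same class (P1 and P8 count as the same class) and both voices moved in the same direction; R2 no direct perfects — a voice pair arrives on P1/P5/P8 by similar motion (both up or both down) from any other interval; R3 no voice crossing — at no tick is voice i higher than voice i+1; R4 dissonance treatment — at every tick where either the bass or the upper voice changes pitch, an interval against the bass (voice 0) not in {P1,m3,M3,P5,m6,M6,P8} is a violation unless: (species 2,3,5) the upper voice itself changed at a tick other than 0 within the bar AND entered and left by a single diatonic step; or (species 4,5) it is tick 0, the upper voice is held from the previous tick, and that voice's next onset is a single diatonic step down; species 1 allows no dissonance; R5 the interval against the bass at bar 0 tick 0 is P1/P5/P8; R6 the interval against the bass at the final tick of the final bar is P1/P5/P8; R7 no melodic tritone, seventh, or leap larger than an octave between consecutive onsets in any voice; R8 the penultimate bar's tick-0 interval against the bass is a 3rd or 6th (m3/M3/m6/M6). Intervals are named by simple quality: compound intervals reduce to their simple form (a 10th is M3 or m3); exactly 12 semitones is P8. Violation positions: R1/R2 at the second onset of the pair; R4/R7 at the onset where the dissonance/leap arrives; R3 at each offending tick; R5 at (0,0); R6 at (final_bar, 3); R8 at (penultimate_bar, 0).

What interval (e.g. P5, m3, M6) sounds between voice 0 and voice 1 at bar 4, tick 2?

voice 0=B2 voice 1=G3 -> m6

m6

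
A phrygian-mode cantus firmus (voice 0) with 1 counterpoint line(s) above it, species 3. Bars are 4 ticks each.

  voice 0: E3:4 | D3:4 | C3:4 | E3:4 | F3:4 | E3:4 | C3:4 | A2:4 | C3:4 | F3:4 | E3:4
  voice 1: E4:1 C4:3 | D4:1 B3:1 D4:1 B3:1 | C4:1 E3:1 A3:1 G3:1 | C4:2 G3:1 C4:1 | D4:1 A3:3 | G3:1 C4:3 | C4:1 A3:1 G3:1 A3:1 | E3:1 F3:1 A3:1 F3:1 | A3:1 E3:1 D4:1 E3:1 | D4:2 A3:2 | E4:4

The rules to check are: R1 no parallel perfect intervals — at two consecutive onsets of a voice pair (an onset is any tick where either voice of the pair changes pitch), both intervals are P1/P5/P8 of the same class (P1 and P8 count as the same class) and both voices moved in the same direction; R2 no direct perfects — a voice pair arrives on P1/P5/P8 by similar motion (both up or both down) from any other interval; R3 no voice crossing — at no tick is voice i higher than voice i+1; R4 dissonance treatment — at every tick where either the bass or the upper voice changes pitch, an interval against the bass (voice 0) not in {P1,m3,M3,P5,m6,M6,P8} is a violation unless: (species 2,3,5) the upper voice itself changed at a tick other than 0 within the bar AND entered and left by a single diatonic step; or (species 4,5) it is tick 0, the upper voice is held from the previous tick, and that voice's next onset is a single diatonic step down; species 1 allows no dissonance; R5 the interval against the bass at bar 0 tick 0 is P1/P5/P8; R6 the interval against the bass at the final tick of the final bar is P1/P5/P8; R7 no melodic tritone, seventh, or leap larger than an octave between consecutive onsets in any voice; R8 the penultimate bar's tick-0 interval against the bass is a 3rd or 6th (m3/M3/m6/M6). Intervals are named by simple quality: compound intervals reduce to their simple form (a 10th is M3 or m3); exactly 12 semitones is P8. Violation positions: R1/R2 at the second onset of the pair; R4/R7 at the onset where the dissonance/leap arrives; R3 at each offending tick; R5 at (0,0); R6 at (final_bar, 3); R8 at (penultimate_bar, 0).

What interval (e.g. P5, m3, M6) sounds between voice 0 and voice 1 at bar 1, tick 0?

P8

voice 0=D3 voice 1=D4 -> P8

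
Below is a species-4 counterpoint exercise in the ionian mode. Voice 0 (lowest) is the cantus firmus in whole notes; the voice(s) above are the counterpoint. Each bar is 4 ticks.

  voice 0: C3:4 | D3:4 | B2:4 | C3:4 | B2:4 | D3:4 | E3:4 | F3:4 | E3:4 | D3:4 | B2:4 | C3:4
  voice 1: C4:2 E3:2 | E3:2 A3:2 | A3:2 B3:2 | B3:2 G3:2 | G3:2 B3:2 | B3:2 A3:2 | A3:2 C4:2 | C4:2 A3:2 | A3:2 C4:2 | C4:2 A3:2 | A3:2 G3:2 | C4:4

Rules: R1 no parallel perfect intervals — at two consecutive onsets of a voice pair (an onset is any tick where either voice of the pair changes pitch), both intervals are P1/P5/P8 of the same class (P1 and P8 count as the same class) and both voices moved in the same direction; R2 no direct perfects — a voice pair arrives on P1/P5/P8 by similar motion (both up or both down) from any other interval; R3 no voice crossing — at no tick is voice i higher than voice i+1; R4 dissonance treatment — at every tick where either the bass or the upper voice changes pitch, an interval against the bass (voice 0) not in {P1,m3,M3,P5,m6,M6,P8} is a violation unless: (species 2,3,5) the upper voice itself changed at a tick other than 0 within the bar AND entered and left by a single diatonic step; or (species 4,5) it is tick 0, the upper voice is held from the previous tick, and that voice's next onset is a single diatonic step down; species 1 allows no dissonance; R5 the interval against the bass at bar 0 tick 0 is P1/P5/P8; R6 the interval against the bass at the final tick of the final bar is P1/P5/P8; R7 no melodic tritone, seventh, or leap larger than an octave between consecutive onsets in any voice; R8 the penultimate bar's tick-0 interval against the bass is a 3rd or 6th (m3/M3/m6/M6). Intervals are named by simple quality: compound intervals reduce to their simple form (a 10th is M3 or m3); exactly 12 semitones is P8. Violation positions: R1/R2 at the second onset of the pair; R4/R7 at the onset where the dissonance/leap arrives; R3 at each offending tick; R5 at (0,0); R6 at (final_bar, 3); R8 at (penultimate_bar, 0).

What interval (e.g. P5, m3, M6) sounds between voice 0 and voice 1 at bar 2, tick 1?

m7

voice 0=B2 voice 1=A3 -> m7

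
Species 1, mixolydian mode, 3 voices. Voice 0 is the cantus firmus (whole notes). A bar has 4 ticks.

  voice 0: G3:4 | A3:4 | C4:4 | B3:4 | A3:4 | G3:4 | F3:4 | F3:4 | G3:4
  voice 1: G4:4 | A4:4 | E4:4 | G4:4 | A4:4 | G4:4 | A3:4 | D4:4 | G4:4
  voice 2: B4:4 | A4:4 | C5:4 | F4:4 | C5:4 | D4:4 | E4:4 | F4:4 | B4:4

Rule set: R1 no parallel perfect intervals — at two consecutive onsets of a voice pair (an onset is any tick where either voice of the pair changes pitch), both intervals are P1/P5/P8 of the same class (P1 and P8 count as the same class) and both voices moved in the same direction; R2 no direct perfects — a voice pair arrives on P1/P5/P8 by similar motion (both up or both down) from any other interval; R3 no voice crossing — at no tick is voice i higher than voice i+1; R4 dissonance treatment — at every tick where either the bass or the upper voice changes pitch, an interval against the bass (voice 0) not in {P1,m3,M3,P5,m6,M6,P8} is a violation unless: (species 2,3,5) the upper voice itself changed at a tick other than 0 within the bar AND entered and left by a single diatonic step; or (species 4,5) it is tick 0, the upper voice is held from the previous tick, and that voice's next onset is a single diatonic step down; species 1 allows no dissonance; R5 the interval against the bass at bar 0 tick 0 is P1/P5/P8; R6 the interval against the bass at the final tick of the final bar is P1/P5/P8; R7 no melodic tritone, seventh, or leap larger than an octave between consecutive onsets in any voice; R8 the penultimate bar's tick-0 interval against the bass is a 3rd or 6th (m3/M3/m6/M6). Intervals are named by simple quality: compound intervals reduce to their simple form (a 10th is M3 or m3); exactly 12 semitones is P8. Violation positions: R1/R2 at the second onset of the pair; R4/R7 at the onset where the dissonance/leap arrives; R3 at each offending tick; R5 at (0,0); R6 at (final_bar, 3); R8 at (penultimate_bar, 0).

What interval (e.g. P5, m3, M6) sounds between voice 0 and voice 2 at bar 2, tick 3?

P8

voice 0=C4 voice 2=C5 -> P8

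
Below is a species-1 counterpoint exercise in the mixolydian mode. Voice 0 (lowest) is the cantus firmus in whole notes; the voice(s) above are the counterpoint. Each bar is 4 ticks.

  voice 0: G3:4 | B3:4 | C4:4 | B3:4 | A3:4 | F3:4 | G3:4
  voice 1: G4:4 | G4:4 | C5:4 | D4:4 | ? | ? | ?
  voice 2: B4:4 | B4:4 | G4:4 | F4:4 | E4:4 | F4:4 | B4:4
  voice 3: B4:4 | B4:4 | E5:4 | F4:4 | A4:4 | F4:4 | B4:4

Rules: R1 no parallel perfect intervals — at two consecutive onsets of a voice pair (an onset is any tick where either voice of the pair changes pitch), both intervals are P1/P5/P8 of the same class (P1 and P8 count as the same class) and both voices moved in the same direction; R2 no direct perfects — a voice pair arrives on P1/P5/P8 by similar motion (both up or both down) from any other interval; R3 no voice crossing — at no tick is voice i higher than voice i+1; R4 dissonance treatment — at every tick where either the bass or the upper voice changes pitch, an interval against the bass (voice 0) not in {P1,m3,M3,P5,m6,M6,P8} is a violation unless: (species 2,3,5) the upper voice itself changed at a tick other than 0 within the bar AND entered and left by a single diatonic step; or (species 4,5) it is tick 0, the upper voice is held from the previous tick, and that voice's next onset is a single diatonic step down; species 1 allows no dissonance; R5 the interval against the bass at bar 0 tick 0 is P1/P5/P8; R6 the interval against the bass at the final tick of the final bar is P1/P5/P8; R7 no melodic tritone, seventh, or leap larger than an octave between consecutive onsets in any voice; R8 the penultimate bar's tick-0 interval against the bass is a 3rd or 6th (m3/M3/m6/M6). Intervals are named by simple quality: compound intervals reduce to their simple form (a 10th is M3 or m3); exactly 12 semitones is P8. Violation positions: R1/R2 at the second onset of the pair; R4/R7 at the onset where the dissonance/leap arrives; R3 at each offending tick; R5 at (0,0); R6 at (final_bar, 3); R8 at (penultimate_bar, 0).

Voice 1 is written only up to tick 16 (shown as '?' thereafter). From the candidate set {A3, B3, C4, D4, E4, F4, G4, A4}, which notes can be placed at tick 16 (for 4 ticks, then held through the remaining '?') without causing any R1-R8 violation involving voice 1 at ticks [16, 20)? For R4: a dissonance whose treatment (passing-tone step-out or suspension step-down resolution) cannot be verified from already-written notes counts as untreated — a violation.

A3: violates R2
B3: violates R4
C4: legal
D4: violates R4
E4: legal
F4: violates R3
G4: violates R3,R4
A4: violates R2,R3

{C4, E4}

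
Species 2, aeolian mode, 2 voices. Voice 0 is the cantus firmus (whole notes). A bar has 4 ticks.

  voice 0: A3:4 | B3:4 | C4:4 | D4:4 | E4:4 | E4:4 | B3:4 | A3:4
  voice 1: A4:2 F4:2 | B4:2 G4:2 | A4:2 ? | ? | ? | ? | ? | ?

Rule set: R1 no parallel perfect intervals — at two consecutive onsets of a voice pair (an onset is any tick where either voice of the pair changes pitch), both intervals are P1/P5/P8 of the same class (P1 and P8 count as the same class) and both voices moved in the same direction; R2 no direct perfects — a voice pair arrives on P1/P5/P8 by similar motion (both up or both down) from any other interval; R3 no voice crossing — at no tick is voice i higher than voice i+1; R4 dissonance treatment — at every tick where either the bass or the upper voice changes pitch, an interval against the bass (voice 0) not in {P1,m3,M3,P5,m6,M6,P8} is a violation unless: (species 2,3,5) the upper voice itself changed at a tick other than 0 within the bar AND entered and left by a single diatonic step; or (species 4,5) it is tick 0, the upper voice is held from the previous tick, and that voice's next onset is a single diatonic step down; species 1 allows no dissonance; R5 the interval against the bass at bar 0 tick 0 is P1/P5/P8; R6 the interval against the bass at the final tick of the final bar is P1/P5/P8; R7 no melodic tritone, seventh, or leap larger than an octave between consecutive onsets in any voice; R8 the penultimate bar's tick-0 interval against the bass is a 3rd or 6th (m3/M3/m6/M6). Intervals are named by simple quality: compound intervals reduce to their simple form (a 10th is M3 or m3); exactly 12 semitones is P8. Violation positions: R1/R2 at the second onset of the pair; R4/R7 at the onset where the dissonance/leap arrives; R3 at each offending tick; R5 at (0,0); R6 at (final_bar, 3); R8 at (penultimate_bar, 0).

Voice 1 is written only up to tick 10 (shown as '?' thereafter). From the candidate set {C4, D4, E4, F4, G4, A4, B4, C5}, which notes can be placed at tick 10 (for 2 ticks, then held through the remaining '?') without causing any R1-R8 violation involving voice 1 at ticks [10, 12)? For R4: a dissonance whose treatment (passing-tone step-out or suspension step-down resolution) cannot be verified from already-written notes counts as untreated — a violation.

C4: legal
D4: violates R4
E4: legal
F4: violates R4
G4: legal
A4: legal
B4: violates R4
C5: legal

{A4, C4, C5, E4, G4}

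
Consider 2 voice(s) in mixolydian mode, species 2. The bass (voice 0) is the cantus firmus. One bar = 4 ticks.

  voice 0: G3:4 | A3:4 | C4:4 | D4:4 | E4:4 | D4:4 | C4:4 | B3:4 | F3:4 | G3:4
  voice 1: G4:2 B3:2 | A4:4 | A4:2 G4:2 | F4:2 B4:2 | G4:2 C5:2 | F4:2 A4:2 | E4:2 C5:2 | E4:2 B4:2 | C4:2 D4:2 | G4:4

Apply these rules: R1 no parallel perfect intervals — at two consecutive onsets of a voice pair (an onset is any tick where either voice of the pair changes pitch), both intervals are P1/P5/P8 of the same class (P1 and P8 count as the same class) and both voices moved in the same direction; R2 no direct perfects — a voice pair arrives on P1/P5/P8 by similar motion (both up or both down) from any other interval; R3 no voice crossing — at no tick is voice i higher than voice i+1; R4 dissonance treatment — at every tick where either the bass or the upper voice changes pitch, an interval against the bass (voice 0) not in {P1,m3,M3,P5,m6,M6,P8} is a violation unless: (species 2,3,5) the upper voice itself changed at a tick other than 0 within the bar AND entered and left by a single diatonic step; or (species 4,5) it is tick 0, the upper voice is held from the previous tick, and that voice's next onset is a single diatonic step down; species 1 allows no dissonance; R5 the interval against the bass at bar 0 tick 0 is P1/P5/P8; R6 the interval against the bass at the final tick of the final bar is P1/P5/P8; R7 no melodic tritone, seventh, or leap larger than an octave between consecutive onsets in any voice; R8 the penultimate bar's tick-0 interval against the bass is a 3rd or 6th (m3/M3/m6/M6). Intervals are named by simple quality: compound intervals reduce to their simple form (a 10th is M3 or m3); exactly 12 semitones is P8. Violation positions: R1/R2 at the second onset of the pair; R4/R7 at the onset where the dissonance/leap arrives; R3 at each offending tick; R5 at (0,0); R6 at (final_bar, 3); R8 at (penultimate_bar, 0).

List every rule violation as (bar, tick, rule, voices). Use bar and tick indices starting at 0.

(1, 0, R2, (0, 1))
(1, 0, R7, (1,))
(3, 2, R7, (1,))
(7, 0, R4, (0, 1))
(8, 0, R2, (0, 1))
(8, 0, R7, (0,))
(8, 0, R7, (1,))
(8, 0, R8, (0, 1))
(9, 0, R2, (0, 1))

bar 0: v0=G3 v1=G4 downbeat P8
bar 1: v0=A3 v1=A4 downbeat P8
bar 2: v0=C4 v1=A4 downbeat M6
bar 3: v0=D4 v1=F4 downbeat m3
bar 4: v0=E4 v1=G4 downbeat m3
bar 5: v0=D4 v1=F4 downbeat m3
bar 6: v0=C4 v1=E4 downbeat M3
bar 7: v0=B3 v1=E4 downbeat P4
bar 8: v0=F3 v1=C4 downbeat P5
bar 9: v0=G3 v1=G4 downbeat P8
  -> R2 @ bar 1 tick 0 v(0, 1): G3/B3 M3 -> A3/A4 P8 similar
  -> R7 @ bar 1 tick 0 v(1,): B3->A4 leap 10st
  -> R7 @ bar 3 tick 2 v(1,): F4->B4 leap 6st
  -> R4 @ bar 7 tick 0 v(0, 1): B3/E4 P4 untreated
  -> R2 @ bar 8 tick 0 v(0, 1): B3/B4 P8 -> F3/C4 P5 similar
  -> R7 @ bar 8 tick 0 v(0,): B3->F3 leap 6st
  -> R7 @ bar 8 tick 0 v(1,): B4->C4 leap 11st
  -> R8 @ bar 8 tick 0 v(0, 1): penult P5 not 3rd/6th
  -> R2 @ bar 9 tick 0 v(0, 1): F3/D4 M6 -> G3/G4 P8 similar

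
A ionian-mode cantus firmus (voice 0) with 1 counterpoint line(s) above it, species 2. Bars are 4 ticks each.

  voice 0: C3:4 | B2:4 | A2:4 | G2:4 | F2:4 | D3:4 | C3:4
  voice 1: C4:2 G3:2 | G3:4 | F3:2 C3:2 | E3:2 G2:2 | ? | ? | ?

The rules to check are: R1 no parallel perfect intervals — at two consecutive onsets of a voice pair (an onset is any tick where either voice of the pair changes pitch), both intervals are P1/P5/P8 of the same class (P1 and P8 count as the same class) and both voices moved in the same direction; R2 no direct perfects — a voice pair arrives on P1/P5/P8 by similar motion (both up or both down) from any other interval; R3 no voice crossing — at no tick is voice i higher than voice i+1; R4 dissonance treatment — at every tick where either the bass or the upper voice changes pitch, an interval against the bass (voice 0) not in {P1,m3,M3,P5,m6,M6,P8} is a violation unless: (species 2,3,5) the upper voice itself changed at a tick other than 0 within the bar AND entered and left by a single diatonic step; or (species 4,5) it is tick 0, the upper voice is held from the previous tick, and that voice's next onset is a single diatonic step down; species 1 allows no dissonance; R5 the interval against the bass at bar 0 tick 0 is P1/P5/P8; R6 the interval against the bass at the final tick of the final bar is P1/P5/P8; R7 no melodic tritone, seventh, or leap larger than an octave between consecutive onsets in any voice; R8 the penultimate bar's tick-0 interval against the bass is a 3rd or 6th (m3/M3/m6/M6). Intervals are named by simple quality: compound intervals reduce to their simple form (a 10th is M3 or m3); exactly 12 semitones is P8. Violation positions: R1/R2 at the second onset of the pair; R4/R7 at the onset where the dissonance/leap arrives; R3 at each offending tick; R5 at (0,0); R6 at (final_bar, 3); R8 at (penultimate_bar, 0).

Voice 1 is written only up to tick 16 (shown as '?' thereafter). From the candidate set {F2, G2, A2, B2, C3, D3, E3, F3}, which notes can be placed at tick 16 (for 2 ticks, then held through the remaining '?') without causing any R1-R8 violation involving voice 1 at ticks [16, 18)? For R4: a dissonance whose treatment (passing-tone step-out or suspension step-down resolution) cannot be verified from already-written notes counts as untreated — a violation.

F2: violates R1
G2: violates R4
A2: legal
B2: violates R4
C3: legal
D3: legal
E3: violates R4
F3: violates R7

{A2, C3, D3}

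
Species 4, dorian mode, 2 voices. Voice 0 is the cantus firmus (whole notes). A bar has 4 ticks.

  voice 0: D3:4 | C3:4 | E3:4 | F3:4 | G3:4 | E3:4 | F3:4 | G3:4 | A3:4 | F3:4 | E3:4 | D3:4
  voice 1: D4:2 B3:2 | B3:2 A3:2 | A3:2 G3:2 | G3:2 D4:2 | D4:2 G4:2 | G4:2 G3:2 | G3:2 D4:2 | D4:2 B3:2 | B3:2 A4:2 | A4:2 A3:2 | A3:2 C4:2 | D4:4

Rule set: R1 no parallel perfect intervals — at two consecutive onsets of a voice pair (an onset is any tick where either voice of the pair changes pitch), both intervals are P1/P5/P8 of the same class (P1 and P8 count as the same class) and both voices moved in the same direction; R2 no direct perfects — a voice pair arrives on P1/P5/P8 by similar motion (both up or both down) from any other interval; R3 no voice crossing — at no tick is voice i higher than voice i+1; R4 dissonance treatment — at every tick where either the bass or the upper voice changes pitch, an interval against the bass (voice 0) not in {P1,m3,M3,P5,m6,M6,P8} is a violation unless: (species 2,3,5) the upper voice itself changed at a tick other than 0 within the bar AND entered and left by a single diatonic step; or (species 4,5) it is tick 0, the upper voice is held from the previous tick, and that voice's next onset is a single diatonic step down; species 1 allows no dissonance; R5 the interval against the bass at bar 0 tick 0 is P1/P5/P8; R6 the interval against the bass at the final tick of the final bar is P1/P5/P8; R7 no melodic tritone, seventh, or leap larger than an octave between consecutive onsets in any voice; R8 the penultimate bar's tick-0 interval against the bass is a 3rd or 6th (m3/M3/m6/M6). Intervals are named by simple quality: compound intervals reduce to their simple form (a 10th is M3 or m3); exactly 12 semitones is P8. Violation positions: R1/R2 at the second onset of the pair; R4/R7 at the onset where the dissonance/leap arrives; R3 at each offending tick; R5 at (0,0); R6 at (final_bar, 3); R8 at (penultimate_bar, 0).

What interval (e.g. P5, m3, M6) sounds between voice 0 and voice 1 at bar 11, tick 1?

voice 0=D3 voice 1=D4 -> P8

P8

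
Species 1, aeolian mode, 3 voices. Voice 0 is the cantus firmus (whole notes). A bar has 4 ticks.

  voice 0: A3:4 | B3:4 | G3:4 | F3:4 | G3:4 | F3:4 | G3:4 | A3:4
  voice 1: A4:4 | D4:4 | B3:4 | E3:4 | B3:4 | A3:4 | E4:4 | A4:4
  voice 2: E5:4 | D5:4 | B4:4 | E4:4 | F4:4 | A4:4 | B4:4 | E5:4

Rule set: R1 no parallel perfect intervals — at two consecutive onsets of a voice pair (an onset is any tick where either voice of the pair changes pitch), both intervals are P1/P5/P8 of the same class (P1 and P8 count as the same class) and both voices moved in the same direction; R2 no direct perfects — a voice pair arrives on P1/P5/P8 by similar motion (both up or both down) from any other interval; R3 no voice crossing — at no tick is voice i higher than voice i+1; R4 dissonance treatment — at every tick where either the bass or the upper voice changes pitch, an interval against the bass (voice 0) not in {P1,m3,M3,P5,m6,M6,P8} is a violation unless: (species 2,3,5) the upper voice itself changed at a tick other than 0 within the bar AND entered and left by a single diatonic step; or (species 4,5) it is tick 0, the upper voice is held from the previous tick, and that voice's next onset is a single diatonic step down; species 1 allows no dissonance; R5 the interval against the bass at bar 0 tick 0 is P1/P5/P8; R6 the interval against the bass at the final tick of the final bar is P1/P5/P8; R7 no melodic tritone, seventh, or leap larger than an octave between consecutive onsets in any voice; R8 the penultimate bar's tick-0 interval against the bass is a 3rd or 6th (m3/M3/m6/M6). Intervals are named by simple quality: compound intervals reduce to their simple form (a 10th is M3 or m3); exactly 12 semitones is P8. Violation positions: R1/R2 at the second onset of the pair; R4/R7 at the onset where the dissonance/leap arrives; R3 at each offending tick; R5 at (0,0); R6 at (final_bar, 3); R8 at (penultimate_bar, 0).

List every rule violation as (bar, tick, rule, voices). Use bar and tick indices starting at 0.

bar 0: v0=A3 v1=A4 v2=E5 downbeat P5
bar 1: v0=B3 v1=D4 v2=D5 downbeat m3
bar 2: v0=G3 v1=B3 v2=B4 downbeat M3
bar 3: v0=F3 v1=E3 v2=E4 downbeat M7
bar 4: v0=G3 v1=B3 v2=F4 downbeat m7
bar 5: v0=F3 v1=A3 v2=A4 downbeat M3
bar 6: v0=G3 v1=E4 v2=B4 downbeat M3
bar 7: v0=A3 v1=A4 v2=E5 downbeat P5
  -> R2 @ bar 1 tick 0 v(1, 2): A4/E5 P5 -> D4/D5 P8 similar
  -> R1 @ bar 2 tick 0 v(1, 2): D4/D5 P8 -> B3/B4 P8 similar
  -> R1 @ bar 3 tick 0 v(1, 2): B3/B4 P8 -> E3/E4 P8 similar
  -> R3 @ bar 3 tick 0 v(0, 1): F3 above E3
  -> R4 @ bar 3 tick 0 v(0, 1): F3/E3 m2 untreated
  -> R4 @ bar 3 tick 0 v(0, 2): F3/E4 M7 untreated
  -> R3 @ bar 3 tick 1 v(0, 1): F3 above E3
  -> R3 @ bar 3 tick 2 v(0, 1): F3 above E3
  -> R3 @ bar 3 tick 3 v(0, 1): F3 above E3
  -> R4 @ bar 4 tick 0 v(0, 2): G3/F4 m7 untreated
  -> R2 @ bar 6 tick 0 v(1, 2): A3/A4 P8 -> E4/B4 P5 similar
  -> R1 @ bar 7 tick 0 v(1, 2): E4/B4 P5 -> A4/E5 P5 similar
  -> R2 @ bar 7 tick 0 v(0, 1): G3/E4 M6 -> A3/A4 P8 similar
  -> R2 @ bar 7 tick 0 v(0, 2): G3/B4 M3 -> A3/E5 P5 similar

(1, 0, R2, (1, 2))
(2, 0, R1, (1, 2))
(3, 0, R1, (1, 2))
(3, 0, R3, (0, 1))
(3, 0, R4, (0, 1))
(3, 0, R4, (0, 2))
(3, 1, R3, (0, 1))
(3, 2, R3, (0, 1))
(3, 3, R3, (0, 1))
(4, 0, R4, (0, 2))
(6, 0, R2, (1, 2))
(7, 0, R1, (1, 2))
(7, 0, R2, (0, 1))
(7, 0, R2, (0, 2))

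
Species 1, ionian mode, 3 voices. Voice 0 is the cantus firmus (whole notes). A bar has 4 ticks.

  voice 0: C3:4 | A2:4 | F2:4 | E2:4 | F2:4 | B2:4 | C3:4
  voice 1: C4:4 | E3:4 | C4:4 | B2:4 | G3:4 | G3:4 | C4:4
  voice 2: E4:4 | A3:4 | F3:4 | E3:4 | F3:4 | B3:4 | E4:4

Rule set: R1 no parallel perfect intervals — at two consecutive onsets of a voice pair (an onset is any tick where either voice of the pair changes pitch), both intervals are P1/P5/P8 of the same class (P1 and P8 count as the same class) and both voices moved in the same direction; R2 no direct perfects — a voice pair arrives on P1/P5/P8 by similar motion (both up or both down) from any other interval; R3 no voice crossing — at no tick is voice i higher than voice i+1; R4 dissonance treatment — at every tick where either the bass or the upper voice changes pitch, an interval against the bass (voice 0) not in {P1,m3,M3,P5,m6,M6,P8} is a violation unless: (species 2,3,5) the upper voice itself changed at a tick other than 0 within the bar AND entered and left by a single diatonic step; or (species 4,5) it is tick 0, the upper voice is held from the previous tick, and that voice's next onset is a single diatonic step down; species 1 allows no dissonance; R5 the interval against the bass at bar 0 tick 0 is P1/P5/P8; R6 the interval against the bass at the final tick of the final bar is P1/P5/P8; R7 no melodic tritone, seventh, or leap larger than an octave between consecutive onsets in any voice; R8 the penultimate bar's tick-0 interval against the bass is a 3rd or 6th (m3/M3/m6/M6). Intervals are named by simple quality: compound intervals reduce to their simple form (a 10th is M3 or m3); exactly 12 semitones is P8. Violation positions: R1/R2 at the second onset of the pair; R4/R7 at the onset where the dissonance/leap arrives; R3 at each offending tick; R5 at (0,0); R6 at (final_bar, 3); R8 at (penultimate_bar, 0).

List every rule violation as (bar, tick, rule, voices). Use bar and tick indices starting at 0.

(0, 0, R5, (0, 2))
(1, 0, R2, (0, 1))
(1, 0, R2, (0, 2))
(2, 0, R1, (0, 2))
(2, 0, R3, (1, 2))
(2, 1, R3, (1, 2))
(2, 2, R3, (1, 2))
(2, 3, R3, (1, 2))
(3, 0, R1, (0, 1))
(3, 0, R1, (0, 2))
(3, 0, R7, (1,))
(4, 0, R1, (0, 2))
(4, 0, R3, (1, 2))
(4, 0, R4, (0, 1))
(4, 1, R3, (1, 2))
(4, 2, R3, (1, 2))
(4, 3, R3, (1, 2))
(5, 0, R1, (0, 2))
(5, 0, R7, (0,))
(5, 0, R7, (2,))
(5, 0, R8, (0, 2))
(6, 0, R2, (0, 1))
(6, 3, R6, (0, 2))

bar 0: v0=C3 v1=C4 v2=E4 downbeat M3
bar 1: v0=A2 v1=E3 v2=A3 downbeat P8
bar 2: v0=F2 v1=C4 v2=F3 downbeat P8
bar 3: v0=E2 v1=B2 v2=E3 downbeat P8
bar 4: v0=F2 v1=G3 v2=F3 downbeat P8
bar 5: v0=B2 v1=G3 v2=B3 downbeat P8
bar 6: v0=C3 v1=C4 v2=E4 downbeat M3
  -> R5 @ bar 0 tick 0 v(0, 2): opens on M3
  -> R2 @ bar 1 tick 0 v(0, 1): C3/C4 P8 -> A2/E3 P5 similar
  -> R2 @ bar 1 tick 0 v(0, 2): C3/E4 M3 -> A2/A3 P8 similar
  -> R1 @ bar 2 tick 0 v(0, 2): A2/A3 P8 -> F2/F3 P8 similar
  -> R3 @ bar 2 tick 0 v(1, 2): C4 above F3
  -> R3 @ bar 2 tick 1 v(1, 2): C4 above F3
  -> R3 @ bar 2 tick 2 v(1, 2): C4 above F3
  -> R3 @ bar 2 tick 3 v(1, 2): C4 above F3
  -> R1 @ bar 3 tick 0 v(0, 1): F2/C4 P5 -> E2/B2 P5 similar
  -> R1 @ bar 3 tick 0 v(0, 2): F2/F3 P8 -> E2/E3 P8 similar
  -> R7 @ bar 3 tick 0 v(1,): C4->B2 leap 13st
  -> R1 @ bar 4 tick 0 v(0, 2): E2/E3 P8 -> F2/F3 P8 similar
  -> R3 @ bar 4 tick 0 v(1, 2): G3 above F3
  -> R4 @ bar 4 tick 0 v(0, 1): F2/G3 M2 untreated
  -> R3 @ bar 4 tick 1 v(1, 2): G3 above F3
  -> R3 @ bar 4 tick 2 v(1, 2): G3 above F3
  -> R3 @ bar 4 tick 3 v(1, 2): G3 above F3
  -> R1 @ bar 5 tick 0 v(0, 2): F2/F3 P8 -> B2/B3 P8 similar
  -> R7 @ bar 5 tick 0 v(0,): F2->B2 leap 6st
  -> R7 @ bar 5 tick 0 v(2,): F3->B3 leap 6st
  -> R8 @ bar 5 tick 0 v(0, 2): penult P8 not 3rd/6th
  -> R2 @ bar 6 tick 0 v(0, 1): B2/G3 m6 -> C3/C4 P8 similar
  -> R6 @ bar 6 tick 3 v(0, 2): closes on M3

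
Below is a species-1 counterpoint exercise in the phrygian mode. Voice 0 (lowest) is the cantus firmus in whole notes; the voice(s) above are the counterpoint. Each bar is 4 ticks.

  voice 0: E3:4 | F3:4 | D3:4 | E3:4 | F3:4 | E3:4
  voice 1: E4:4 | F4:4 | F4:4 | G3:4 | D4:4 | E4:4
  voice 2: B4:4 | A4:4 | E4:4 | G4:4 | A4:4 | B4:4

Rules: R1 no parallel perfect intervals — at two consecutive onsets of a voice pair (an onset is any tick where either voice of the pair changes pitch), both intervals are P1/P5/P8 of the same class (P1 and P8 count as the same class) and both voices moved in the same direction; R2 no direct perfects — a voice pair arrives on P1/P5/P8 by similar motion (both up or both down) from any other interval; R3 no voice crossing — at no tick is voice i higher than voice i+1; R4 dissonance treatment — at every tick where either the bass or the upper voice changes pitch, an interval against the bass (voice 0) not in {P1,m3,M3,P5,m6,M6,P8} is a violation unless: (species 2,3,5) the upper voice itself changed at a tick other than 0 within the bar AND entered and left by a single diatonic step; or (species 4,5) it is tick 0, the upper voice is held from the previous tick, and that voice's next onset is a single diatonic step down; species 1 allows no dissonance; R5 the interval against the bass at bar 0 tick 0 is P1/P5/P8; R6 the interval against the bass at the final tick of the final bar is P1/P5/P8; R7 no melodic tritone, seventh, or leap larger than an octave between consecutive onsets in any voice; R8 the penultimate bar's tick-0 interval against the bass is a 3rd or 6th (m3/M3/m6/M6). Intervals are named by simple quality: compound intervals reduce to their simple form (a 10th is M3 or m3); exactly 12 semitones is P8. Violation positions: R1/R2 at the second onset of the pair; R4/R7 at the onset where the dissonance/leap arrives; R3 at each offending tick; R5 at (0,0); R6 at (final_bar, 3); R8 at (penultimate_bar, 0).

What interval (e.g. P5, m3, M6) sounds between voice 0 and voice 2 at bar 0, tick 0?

voice 0=E3 voice 2=B4 -> P5

P5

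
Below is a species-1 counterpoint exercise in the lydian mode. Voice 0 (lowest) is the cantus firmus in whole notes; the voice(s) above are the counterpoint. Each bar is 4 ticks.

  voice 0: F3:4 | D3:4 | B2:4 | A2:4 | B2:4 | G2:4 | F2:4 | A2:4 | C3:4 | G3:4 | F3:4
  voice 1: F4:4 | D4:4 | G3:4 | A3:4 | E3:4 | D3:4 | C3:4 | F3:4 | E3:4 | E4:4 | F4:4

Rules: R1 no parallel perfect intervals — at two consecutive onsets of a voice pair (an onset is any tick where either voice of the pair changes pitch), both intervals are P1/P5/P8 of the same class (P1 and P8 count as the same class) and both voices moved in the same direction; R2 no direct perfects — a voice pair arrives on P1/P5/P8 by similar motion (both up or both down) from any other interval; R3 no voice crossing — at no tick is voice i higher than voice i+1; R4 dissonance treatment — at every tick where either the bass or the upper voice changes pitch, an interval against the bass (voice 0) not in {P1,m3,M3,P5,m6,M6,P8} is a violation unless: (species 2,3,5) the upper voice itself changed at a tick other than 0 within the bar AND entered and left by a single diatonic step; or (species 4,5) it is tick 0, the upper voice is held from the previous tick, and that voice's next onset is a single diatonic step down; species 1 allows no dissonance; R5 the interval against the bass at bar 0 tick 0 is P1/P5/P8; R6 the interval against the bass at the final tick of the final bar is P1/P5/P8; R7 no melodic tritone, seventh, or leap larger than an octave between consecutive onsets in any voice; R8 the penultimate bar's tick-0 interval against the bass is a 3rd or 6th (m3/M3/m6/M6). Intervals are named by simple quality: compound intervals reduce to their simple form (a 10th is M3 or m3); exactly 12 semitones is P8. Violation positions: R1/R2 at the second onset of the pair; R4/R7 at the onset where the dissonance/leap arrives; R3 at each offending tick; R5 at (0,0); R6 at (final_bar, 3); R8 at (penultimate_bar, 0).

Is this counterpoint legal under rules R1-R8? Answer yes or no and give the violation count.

bar 0: v0=F3 v1=F4 (P8)
bar 1: v0=D3 v1=D4 (P8)
bar 2: v0=B2 v1=G3 (m6)
bar 3: v0=A2 v1=A3 (P8)
bar 4: v0=B2 v1=E3 (P4)
bar 5: v0=G2 v1=D3 (P5)
bar 6: v0=F2 v1=C3 (P5)
bar 7: v0=A2 v1=F3 (m6)
bar 8: v0=C3 v1=E3 (M3)
bar 9: v0=G3 v1=E4 (M6)
bar 10: v0=F3 v1=F4 (P8)
  R1 @ bar1.0: F3/F4 P8 -> D3/D4 P8 similar
  R4 @ bar4.0: B2/E3 P4 untreated
  R2 @ bar5.0: B2/E3 P4 -> G2/D3 P5 similar
  R1 @ bar6.0: G2/D3 P5 -> F2/C3 P5 similar

No (4 violations)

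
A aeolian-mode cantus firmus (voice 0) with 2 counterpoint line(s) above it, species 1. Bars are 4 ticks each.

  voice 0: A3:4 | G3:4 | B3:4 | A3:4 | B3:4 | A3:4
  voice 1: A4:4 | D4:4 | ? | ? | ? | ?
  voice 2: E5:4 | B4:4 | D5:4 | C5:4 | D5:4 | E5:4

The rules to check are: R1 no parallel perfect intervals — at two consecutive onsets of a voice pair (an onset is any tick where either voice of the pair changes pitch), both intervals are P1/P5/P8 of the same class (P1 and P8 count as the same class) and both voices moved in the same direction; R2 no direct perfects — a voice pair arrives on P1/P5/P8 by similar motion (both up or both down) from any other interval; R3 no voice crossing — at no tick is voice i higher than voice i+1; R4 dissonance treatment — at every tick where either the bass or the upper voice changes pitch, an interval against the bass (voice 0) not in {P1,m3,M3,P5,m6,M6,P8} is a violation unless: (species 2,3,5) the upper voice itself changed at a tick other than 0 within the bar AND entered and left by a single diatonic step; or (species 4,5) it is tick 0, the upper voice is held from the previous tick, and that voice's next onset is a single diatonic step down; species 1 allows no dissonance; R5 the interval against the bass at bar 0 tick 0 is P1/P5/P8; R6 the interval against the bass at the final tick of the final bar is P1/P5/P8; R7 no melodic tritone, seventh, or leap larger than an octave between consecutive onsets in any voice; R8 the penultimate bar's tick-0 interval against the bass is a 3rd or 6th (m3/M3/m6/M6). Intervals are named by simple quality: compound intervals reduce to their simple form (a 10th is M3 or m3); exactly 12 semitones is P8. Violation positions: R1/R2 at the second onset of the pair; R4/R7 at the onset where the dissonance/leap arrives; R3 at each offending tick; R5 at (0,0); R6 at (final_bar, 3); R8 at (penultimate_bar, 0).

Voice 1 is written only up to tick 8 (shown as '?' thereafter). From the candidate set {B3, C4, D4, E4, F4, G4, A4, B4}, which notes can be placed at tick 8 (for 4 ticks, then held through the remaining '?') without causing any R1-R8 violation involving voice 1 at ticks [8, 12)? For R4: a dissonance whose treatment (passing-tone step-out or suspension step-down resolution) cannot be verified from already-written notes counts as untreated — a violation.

B3: legal
C4: violates R4
D4: legal
E4: violates R4
F4: violates R4
G4: violates R2
A4: violates R4
B4: violates R2

{B3, D4}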